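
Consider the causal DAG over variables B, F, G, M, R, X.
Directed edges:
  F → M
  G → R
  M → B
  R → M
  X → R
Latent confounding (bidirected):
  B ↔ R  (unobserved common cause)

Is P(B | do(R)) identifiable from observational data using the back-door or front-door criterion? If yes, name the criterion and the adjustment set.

desc(R)\{R}={B,M}; candidates ⊆ {F,G,X}.
R↔B: latent back-door arc(s) into R.
size 0: {}; under {} R still reaches {B,G,X} ∋ B.
size 1: {F}, {G}, {X}; under {F} R still reaches {B,G,X} ∋ B.
size 2: {F,G}, {F,X}, {G,X}; under {F,G} R still reaches {B,X} ∋ B.
R↔B cannot be blocked by any observed set — no back-door set.
{M}: (i) intercepts every directed R→B path; (ii) no back-door R→{M}; (iii) {R} blocks every back-door {M}→B. Front-door holds.
P(B|do(R)) = Σ_{M} P(M|R) Σ_{R'} P(B|M,R')P(R').

P(B|do(R)): frontdoor, adjust for {M}.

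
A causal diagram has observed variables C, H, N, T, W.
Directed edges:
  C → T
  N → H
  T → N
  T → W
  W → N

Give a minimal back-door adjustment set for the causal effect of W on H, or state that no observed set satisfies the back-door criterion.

desc(W)\{W}={H,N}; candidates ⊆ {C,T}.
size 0: {}; under {} W still reaches {C,H,N,T} ∋ H.
{T}: W⊥H given {T} in G with W→· removed — back-door holds.

W→H: minimal back-door set {T}.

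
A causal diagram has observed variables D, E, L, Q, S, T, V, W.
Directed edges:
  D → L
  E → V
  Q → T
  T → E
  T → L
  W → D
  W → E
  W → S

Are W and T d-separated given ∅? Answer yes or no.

Bayes-Ball from W | ∅ reaches {D,E,L,S,V}.
T ∉ reach(W|∅) ⇒ W ⊥ T | ∅.

Yes — W ⊥ T | ∅.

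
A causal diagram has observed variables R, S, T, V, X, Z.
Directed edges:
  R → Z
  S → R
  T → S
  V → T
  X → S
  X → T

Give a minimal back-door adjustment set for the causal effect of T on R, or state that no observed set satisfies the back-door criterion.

T→R: minimal back-door set {X}.

desc(T)\{T}={R,S,Z}; candidates ⊆ {V,X}.
size 0: {}; under {} T still reaches {R,S,V,X,Z} ∋ R.
{X}: T⊥R given {X} in G with T→· removed — back-door holds.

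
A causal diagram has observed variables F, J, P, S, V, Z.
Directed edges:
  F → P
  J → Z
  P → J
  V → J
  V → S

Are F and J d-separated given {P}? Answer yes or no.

Yes — F ⊥ J | {P}.

Bayes-Ball from F | {P} reaches ∅.
J ∉ reach(F|{P}) ⇒ F ⊥ J | {P}.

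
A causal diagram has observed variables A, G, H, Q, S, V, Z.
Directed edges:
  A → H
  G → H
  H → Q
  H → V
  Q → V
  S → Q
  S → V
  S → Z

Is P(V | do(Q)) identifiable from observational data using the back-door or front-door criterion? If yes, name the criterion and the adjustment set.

P(V|do(Q)): backdoor, adjust for {H, S}.

desc(Q)\{Q}={V}; candidates ⊆ {A,G,H,S,Z}.
size 0: {}; under {} Q still reaches {A,G,H,S,V,Z} ∋ V.
size 1: {A}, {G}, {H} …(+2); under {A} Q still reaches {G,H,S,V,Z} ∋ V.
{H,S}: Q⊥V given {H,S} in G with Q→· removed — back-door holds.
P(V|do(Q)) = Σ_{H,S} P(V|Q,H,S)·P(H,S).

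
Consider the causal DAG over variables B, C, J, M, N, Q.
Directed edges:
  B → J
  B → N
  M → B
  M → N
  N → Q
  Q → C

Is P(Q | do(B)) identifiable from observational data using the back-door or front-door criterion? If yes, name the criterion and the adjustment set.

desc(B)\{B}={C,J,N,Q}; candidates ⊆ {M}.
size 0: {}; under {} B still reaches {C,M,N,Q} ∋ Q.
{M}: B⊥Q given {M} in G with B→· removed — back-door holds.
P(Q|do(B)) = Σ_{M} P(Q|B,M)·P(M).

P(Q|do(B)): backdoor, adjust for {M}.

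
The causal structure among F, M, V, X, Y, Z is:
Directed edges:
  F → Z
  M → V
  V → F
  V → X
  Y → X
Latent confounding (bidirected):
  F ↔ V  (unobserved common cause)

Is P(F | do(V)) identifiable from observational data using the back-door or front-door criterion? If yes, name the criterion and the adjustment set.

P(F|do(V)): not identifiable (no BD/FD set).

desc(V)\{V}={F,X,Z}; candidates ⊆ {M,Y}.
V↔F: latent back-door arc(s) into V.
size 0: {}; under {} V still reaches {F,M,Z} ∋ F.
size 1: {M}, {Y}; under {M} V still reaches {F,Z} ∋ F.
size 2: {M,Y}; under {M,Y} V still reaches {F,Z} ∋ F.
V↔F cannot be blocked by any observed set — no back-door set.
No mediator lies on a directed V→…→F path.
Neither criterion identifies P(F|do(V)) in this graph.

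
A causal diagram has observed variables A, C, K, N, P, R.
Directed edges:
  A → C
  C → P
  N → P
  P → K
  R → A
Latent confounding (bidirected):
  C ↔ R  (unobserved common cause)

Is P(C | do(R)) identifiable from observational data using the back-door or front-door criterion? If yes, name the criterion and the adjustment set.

desc(R)\{R}={A,C,K,P}; candidates ⊆ {N}.
R↔C: latent back-door arc(s) into R.
size 0: {}; under {} R still reaches {C,K,P} ∋ C.
size 1: {N}; under {N} R still reaches {C,K,P} ∋ C.
R↔C cannot be blocked by any observed set — no back-door set.
{A}: (i) intercepts every directed R→C path; (ii) no back-door R→{A}; (iii) {R} blocks every back-door {A}→C. Front-door holds.
P(C|do(R)) = Σ_{A} P(A|R) Σ_{R'} P(C|A,R')P(R').

P(C|do(R)): frontdoor, adjust for {A}.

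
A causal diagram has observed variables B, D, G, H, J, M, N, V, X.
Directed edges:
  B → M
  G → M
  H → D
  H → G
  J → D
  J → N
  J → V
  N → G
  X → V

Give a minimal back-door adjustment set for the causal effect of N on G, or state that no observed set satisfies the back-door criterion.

desc(N)\{N}={G,M}; candidates ⊆ {B,D,H,J,V,X}.
∅: N⊥G given ∅ in G with N→· removed — back-door holds.

N→G: minimal back-door set ∅.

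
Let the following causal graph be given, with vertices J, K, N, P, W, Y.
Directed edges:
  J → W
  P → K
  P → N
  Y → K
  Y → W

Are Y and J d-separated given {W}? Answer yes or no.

No — Y and J are d-connected given {W}.

Bayes-Ball from Y | {W} reaches {J,K}.
J ∈ reach(Y|{W}) ⇒ Y ⊥̸ J | {W}.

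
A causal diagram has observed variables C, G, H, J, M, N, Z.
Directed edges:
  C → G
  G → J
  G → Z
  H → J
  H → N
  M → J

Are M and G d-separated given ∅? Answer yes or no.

Bayes-Ball from M | ∅ reaches {J}.
G ∉ reach(M|∅) ⇒ M ⊥ G | ∅.

Yes — M ⊥ G | ∅.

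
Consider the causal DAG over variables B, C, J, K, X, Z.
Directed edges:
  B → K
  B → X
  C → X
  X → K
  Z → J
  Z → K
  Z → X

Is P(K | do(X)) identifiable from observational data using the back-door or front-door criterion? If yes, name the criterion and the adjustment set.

P(K|do(X)): backdoor, adjust for {B, Z}.

desc(X)\{X}={K}; candidates ⊆ {B,C,J,Z}.
size 0: {}; under {} X still reaches {B,C,J,K,Z} ∋ K.
size 1: {B}, {C}, {J} …(+1); under {B} X still reaches {C,J,K,Z} ∋ K.
{B,Z}: X⊥K given {B,Z} in G with X→· removed — back-door holds.
P(K|do(X)) = Σ_{B,Z} P(K|X,B,Z)·P(B,Z).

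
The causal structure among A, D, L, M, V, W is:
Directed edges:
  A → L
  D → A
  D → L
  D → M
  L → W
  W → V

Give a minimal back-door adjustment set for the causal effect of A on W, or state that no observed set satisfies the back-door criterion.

desc(A)\{A}={L,V,W}; candidates ⊆ {D,M}.
size 0: {}; under {} A still reaches {D,L,M,V,W} ∋ W.
{D}: A⊥W given {D} in G with A→· removed — back-door holds.

A→W: minimal back-door set {D}.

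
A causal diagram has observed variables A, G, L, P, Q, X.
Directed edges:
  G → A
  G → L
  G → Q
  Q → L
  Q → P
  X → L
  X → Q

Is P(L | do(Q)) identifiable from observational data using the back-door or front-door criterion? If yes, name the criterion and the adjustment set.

desc(Q)\{Q}={L,P}; candidates ⊆ {A,G,X}.
size 0: {}; under {} Q still reaches {A,G,L,X} ∋ L.
size 1: {A}, {G}, {X}; under {A} Q still reaches {G,L,X} ∋ L.
{G,X}: Q⊥L given {G,X} in G with Q→· removed — back-door holds.
P(L|do(Q)) = Σ_{G,X} P(L|Q,G,X)·P(G,X).

P(L|do(Q)): backdoor, adjust for {G, X}.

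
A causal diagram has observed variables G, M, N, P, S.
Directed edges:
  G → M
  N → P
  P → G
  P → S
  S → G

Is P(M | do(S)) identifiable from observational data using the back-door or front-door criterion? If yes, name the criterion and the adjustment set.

desc(S)\{S}={G,M}; candidates ⊆ {N,P}.
size 0: {}; under {} S still reaches {G,M,N,P} ∋ M.
{P}: S⊥M given {P} in G with S→· removed — back-door holds.
P(M|do(S)) = Σ_{P} P(M|S,P)·P(P).

P(M|do(S)): backdoor, adjust for {P}.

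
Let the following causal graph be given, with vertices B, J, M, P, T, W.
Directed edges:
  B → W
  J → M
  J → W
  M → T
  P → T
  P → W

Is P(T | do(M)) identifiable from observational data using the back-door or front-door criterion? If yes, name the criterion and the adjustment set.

P(T|do(M)): backdoor, adjust for ∅.

desc(M)\{M}={T}; candidates ⊆ {B,J,P,W}.
∅: M⊥T given ∅ in G with M→· removed — back-door holds.
P(T|do(M)) = P(T|M) — no adjustment needed.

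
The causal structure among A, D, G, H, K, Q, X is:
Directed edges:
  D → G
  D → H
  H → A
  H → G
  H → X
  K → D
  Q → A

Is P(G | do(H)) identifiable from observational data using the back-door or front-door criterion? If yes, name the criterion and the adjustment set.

P(G|do(H)): backdoor, adjust for {D}.

desc(H)\{H}={A,G,X}; candidates ⊆ {D,K,Q}.
size 0: {}; under {} H still reaches {D,G,K} ∋ G.
{D}: H⊥G given {D} in G with H→· removed — back-door holds.
P(G|do(H)) = Σ_{D} P(G|H,D)·P(D).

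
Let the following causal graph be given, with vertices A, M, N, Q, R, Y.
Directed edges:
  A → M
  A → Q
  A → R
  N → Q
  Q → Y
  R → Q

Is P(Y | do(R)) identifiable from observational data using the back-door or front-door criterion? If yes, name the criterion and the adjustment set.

desc(R)\{R}={Q,Y}; candidates ⊆ {A,M,N}.
size 0: {}; under {} R still reaches {A,M,Q,Y} ∋ Y.
{A}: R⊥Y given {A} in G with R→· removed — back-door holds.
P(Y|do(R)) = Σ_{A} P(Y|R,A)·P(A).

P(Y|do(R)): backdoor, adjust for {A}.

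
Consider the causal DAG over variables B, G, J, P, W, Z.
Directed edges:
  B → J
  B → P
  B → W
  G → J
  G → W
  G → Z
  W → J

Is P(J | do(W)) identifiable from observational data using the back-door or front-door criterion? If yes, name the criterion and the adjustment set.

desc(W)\{W}={J}; candidates ⊆ {B,G,P,Z}.
size 0: {}; under {} W still reaches {B,G,J,P,Z} ∋ J.
size 1: {B}, {G}, {P} …(+1); under {B} W still reaches {G,J,Z} ∋ J.
{B,G}: W⊥J given {B,G} in G with W→· removed — back-door holds.
P(J|do(W)) = Σ_{B,G} P(J|W,B,G)·P(B,G).

P(J|do(W)): backdoor, adjust for {B, G}.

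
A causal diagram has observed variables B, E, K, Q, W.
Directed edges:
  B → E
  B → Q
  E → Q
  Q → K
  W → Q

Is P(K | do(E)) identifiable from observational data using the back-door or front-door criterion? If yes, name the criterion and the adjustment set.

desc(E)\{E}={K,Q}; candidates ⊆ {B,W}.
size 0: {}; under {} E still reaches {B,K,Q} ∋ K.
{B}: E⊥K given {B} in G with E→· removed — back-door holds.
P(K|do(E)) = Σ_{B} P(K|E,B)·P(B).

P(K|do(E)): backdoor, adjust for {B}.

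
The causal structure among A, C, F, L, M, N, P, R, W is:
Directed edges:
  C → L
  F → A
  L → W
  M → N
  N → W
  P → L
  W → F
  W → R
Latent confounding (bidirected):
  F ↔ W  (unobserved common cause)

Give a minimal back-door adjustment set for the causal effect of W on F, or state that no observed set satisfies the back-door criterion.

desc(W)\{W}={A,F,R}; candidates ⊆ {C,L,M,N,P}.
W↔F: latent back-door arc(s) into W.
size 0: {}; under {} W still reaches {A,C,F,L,M,N,P} ∋ F.
size 1: {C}, {L}, {M} …(+2); under {C} W still reaches {A,F,L,M,N,P} ∋ F.
size 2: {C,L}, {C,M}, {C,N} …(+7); under {C,L} W still reaches {A,F,M,N} ∋ F.
W↔F cannot be blocked by any observed set — no back-door set.

W→F: no observed back-door set.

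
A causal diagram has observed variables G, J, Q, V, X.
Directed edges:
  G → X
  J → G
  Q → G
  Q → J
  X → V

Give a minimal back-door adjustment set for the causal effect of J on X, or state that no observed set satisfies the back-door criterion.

desc(J)\{J}={G,V,X}; candidates ⊆ {Q}.
size 0: {}; under {} J still reaches {G,Q,V,X} ∋ X.
{Q}: J⊥X given {Q} in G with J→· removed — back-door holds.

J→X: minimal back-door set {Q}.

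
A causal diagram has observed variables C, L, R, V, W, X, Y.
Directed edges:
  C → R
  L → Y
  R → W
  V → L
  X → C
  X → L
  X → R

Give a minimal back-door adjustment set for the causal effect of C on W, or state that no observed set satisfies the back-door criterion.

C→W: minimal back-door set {X}.

desc(C)\{C}={R,W}; candidates ⊆ {L,V,X,Y}.
size 0: {}; under {} C still reaches {L,R,W,X,Y} ∋ W.
{X}: C⊥W given {X} in G with C→· removed — back-door holds.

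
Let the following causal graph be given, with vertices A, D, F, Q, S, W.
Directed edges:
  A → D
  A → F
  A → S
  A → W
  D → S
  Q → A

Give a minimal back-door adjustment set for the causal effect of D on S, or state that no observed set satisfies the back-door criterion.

D→S: minimal back-door set {A}.

desc(D)\{D}={S}; candidates ⊆ {A,F,Q,W}.
size 0: {}; under {} D still reaches {A,F,Q,S,W} ∋ S.
{A}: D⊥S given {A} in G with D→· removed — back-door holds.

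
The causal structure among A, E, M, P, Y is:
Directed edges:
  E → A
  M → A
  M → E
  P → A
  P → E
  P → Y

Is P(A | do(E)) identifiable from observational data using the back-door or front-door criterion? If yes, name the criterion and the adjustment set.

P(A|do(E)): backdoor, adjust for {M, P}.

desc(E)\{E}={A}; candidates ⊆ {M,P,Y}.
size 0: {}; under {} E still reaches {A,M,P,Y} ∋ A.
size 1: {M}, {P}, {Y}; under {M} E still reaches {A,P,Y} ∋ A.
{M,P}: E⊥A given {M,P} in G with E→· removed — back-door holds.
P(A|do(E)) = Σ_{M,P} P(A|E,M,P)·P(M,P).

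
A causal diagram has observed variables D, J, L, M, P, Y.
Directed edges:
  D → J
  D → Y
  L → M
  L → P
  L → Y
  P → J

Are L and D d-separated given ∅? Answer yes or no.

Bayes-Ball from L | ∅ reaches {J,M,P,Y}.
D ∉ reach(L|∅) ⇒ L ⊥ D | ∅.

Yes — L ⊥ D | ∅.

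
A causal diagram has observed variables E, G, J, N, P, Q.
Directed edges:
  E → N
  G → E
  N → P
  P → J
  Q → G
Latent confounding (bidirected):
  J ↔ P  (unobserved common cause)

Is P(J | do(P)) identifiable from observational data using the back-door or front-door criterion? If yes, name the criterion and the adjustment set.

desc(P)\{P}={J}; candidates ⊆ {E,G,N,Q}.
P↔J: latent back-door arc(s) into P.
size 0: {}; under {} P still reaches {E,G,J,N,Q} ∋ J.
size 1: {E}, {G}, {N} …(+1); under {E} P still reaches {J,N} ∋ J.
size 2: {E,G}, {E,N}, {E,Q} …(+3); under {E,G} P still reaches {J,N} ∋ J.
P↔J cannot be blocked by any observed set — no back-door set.
No mediator lies on a directed P→…→J path.
Neither criterion identifies P(J|do(P)) in this graph.

P(J|do(P)): not identifiable (no BD/FD set).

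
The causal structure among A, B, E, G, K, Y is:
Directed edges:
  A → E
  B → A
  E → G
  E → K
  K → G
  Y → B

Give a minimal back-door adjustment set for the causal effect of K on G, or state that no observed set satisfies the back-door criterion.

K→G: minimal back-door set {E}.

desc(K)\{K}={G}; candidates ⊆ {A,B,E,Y}.
size 0: {}; under {} K still reaches {A,B,E,G,Y} ∋ G.
{E}: K⊥G given {E} in G with K→· removed — back-door holds.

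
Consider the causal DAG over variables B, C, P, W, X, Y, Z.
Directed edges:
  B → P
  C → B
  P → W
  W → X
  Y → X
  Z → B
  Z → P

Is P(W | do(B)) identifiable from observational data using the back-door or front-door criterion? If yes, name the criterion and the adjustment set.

desc(B)\{B}={P,W,X}; candidates ⊆ {C,Y,Z}.
size 0: {}; under {} B still reaches {C,P,W,X,Z} ∋ W.
{Z}: B⊥W given {Z} in G with B→· removed — back-door holds.
P(W|do(B)) = Σ_{Z} P(W|B,Z)·P(Z).

P(W|do(B)): backdoor, adjust for {Z}.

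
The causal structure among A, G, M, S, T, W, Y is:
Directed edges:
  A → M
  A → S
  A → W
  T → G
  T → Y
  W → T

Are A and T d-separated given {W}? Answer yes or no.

Bayes-Ball from A | {W} reaches {M,S}.
T ∉ reach(A|{W}) ⇒ A ⊥ T | {W}.

Yes — A ⊥ T | {W}.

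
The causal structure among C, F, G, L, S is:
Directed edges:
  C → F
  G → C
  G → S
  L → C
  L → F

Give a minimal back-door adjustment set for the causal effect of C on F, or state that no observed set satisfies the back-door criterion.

desc(C)\{C}={F}; candidates ⊆ {G,L,S}.
size 0: {}; under {} C still reaches {F,G,L,S} ∋ F.
{L}: C⊥F given {L} in G with C→· removed — back-door holds.

C→F: minimal back-door set {L}.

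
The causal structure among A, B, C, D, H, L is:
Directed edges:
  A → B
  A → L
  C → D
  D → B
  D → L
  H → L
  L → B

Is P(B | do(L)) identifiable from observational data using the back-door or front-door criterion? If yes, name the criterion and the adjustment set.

P(B|do(L)): backdoor, adjust for {A, D}.

desc(L)\{L}={B}; candidates ⊆ {A,C,D,H}.
size 0: {}; under {} L still reaches {A,B,C,D,H} ∋ B.
size 1: {A}, {C}, {D} …(+1); under {A} L still reaches {B,C,D,H} ∋ B.
{A,D}: L⊥B given {A,D} in G with L→· removed — back-door holds.
P(B|do(L)) = Σ_{A,D} P(B|L,A,D)·P(A,D).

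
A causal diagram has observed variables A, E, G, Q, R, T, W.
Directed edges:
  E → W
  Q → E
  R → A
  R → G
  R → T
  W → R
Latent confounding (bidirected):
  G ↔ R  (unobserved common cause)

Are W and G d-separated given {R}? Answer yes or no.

Bayes-Ball from W | {R} reaches {E,G,Q}.
G ∈ reach(W|{R}) ⇒ W ⊥̸ G | {R}.

No — W and G are d-connected given {R}.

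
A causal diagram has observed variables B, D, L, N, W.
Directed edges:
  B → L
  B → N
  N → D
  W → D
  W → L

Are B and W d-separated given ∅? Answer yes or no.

Bayes-Ball from B | ∅ reaches {D,L,N}.
W ∉ reach(B|∅) ⇒ B ⊥ W | ∅.

Yes — B ⊥ W | ∅.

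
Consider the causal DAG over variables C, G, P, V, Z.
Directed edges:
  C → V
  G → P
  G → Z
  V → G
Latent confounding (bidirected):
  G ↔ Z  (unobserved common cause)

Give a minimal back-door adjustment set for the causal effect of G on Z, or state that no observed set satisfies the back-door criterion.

desc(G)\{G}={P,Z}; candidates ⊆ {C,V}.
G↔Z: latent back-door arc(s) into G.
size 0: {}; under {} G still reaches {C,V,Z} ∋ Z.
size 1: {C}, {V}; under {C} G still reaches {V,Z} ∋ Z.
size 2: {C,V}; under {C,V} G still reaches {Z} ∋ Z.
G↔Z cannot be blocked by any observed set — no back-door set.

G→Z: no observed back-door set.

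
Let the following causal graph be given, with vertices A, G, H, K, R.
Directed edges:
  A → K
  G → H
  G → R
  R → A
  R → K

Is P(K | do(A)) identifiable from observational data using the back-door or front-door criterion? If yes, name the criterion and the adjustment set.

P(K|do(A)): backdoor, adjust for {R}.

desc(A)\{A}={K}; candidates ⊆ {G,H,R}.
size 0: {}; under {} A still reaches {G,H,K,R} ∋ K.
{R}: A⊥K given {R} in G with A→· removed — back-door holds.
P(K|do(A)) = Σ_{R} P(K|A,R)·P(R).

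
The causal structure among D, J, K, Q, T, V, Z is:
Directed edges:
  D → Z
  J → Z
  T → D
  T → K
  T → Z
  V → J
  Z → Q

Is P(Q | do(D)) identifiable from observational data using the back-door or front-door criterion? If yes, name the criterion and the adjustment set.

desc(D)\{D}={Q,Z}; candidates ⊆ {J,K,T,V}.
size 0: {}; under {} D still reaches {K,Q,T,Z} ∋ Q.
{T}: D⊥Q given {T} in G with D→· removed — back-door holds.
P(Q|do(D)) = Σ_{T} P(Q|D,T)·P(T).

P(Q|do(D)): backdoor, adjust for {T}.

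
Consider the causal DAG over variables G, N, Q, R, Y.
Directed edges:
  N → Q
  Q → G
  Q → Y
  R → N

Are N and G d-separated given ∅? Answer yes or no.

No — N and G are d-connected given ∅.

Bayes-Ball from N | ∅ reaches {G,Q,R,Y}.
G ∈ reach(N|∅) ⇒ N ⊥̸ G | ∅.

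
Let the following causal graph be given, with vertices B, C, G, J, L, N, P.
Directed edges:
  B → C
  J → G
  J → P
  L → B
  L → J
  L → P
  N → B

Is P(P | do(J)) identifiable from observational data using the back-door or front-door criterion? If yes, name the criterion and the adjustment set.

desc(J)\{J}={G,P}; candidates ⊆ {B,C,L,N}.
size 0: {}; under {} J still reaches {B,C,L,P} ∋ P.
{L}: J⊥P given {L} in G with J→· removed — back-door holds.
P(P|do(J)) = Σ_{L} P(P|J,L)·P(L).

P(P|do(J)): backdoor, adjust for {L}.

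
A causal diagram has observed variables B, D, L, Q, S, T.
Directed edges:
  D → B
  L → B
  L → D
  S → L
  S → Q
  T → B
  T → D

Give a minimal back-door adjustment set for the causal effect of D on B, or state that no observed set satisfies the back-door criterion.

D→B: minimal back-door set {L, T}.

desc(D)\{D}={B}; candidates ⊆ {L,Q,S,T}.
size 0: {}; under {} D still reaches {B,L,Q,S,T} ∋ B.
size 1: {L}, {Q}, {S} …(+1); under {L} D still reaches {B,T} ∋ B.
{L,T}: D⊥B given {L,T} in G with D→· removed — back-door holds.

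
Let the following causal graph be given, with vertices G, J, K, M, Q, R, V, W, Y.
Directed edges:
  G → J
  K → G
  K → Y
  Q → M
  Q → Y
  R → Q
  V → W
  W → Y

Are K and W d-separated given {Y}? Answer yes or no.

Bayes-Ball from K | {Y} reaches {G,J,M,Q,R,V,W}.
W ∈ reach(K|{Y}) ⇒ K ⊥̸ W | {Y}.

No — K and W are d-connected given {Y}.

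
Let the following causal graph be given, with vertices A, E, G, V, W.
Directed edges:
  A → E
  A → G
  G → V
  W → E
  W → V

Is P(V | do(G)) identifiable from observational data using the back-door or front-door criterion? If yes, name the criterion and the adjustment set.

P(V|do(G)): backdoor, adjust for ∅.

desc(G)\{G}={V}; candidates ⊆ {A,E,W}.
∅: G⊥V given ∅ in G with G→· removed — back-door holds.
P(V|do(G)) = P(V|G) — no adjustment needed.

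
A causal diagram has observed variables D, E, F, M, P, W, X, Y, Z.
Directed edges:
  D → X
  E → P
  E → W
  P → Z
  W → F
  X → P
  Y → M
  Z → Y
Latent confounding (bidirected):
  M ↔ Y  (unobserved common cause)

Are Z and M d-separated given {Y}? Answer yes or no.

Bayes-Ball from Z | {Y} reaches {D,E,F,M,P,W,X}.
M ∈ reach(Z|{Y}) ⇒ Z ⊥̸ M | {Y}.

No — Z and M are d-connected given {Y}.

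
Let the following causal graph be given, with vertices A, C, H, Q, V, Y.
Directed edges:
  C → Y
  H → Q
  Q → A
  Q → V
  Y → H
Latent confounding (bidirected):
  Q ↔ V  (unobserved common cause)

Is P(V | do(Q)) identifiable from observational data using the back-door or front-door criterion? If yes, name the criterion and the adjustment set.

P(V|do(Q)): not identifiable (no BD/FD set).

desc(Q)\{Q}={A,V}; candidates ⊆ {C,H,Y}.
Q↔V: latent back-door arc(s) into Q.
size 0: {}; under {} Q still reaches {C,H,V,Y} ∋ V.
size 1: {C}, {H}, {Y}; under {C} Q still reaches {H,V,Y} ∋ V.
size 2: {C,H}, {C,Y}, {H,Y}; under {C,H} Q still reaches {V} ∋ V.
Q↔V cannot be blocked by any observed set — no back-door set.
No mediator lies on a directed Q→…→V path.
Neither criterion identifies P(V|do(Q)) in this graph.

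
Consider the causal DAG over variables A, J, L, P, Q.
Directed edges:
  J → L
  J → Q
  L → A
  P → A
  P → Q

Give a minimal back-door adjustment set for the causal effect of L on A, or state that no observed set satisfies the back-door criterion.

desc(L)\{L}={A}; candidates ⊆ {J,P,Q}.
∅: L⊥A given ∅ in G with L→· removed — back-door holds.

L→A: minimal back-door set ∅.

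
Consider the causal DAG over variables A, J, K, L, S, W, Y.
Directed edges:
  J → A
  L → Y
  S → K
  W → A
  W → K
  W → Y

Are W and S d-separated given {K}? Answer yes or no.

Bayes-Ball from W | {K} reaches {A,S,Y}.
S ∈ reach(W|{K}) ⇒ W ⊥̸ S | {K}.

No — W and S are d-connected given {K}.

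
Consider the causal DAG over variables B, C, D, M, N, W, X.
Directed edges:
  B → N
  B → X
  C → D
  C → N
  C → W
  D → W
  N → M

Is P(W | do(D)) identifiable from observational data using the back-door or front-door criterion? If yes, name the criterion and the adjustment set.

desc(D)\{D}={W}; candidates ⊆ {B,C,M,N,X}.
size 0: {}; under {} D still reaches {C,M,N,W} ∋ W.
{C}: D⊥W given {C} in G with D→· removed — back-door holds.
P(W|do(D)) = Σ_{C} P(W|D,C)·P(C).

P(W|do(D)): backdoor, adjust for {C}.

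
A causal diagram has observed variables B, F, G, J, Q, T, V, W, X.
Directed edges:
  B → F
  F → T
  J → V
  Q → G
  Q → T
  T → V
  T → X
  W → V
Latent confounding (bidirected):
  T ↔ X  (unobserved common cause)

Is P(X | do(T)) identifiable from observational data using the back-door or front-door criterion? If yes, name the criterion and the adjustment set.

P(X|do(T)): not identifiable (no BD/FD set).

desc(T)\{T}={V,X}; candidates ⊆ {B,F,G,J,Q,W}.
T↔X: latent back-door arc(s) into T.
size 0: {}; under {} T still reaches {B,F,G,Q,X} ∋ X.
size 1: {B}, {F}, {G} …(+3); under {B} T still reaches {F,G,Q,X} ∋ X.
size 2: {B,F}, {B,G}, {B,J} …(+12); under {B,F} T still reaches {G,Q,X} ∋ X.
T↔X cannot be blocked by any observed set — no back-door set.
No mediator lies on a directed T→…→X path.
Neither criterion identifies P(X|do(T)) in this graph.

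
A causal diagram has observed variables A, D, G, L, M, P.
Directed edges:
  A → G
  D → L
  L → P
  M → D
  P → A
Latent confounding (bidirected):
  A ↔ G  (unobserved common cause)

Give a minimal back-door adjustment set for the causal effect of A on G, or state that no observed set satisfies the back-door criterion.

A→G: no observed back-door set.

desc(A)\{A}={G}; candidates ⊆ {D,L,M,P}.
A↔G: latent back-door arc(s) into A.
size 0: {}; under {} A still reaches {D,G,L,M,P} ∋ G.
size 1: {D}, {L}, {M} …(+1); under {D} A still reaches {G,L,P} ∋ G.
size 2: {D,L}, {D,M}, {D,P} …(+3); under {D,L} A still reaches {G,P} ∋ G.
A↔G cannot be blocked by any observed set — no back-door set.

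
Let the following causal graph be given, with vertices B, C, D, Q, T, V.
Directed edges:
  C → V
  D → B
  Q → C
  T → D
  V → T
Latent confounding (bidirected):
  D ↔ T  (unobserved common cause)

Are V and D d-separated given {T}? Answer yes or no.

No — V and D are d-connected given {T}.

Bayes-Ball from V | {T} reaches {B,C,D,Q}.
D ∈ reach(V|{T}) ⇒ V ⊥̸ D | {T}.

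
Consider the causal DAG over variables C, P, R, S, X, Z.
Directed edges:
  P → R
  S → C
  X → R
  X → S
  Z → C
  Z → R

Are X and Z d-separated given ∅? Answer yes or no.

Yes — X ⊥ Z | ∅.

Bayes-Ball from X | ∅ reaches {C,R,S}.
Z ∉ reach(X|∅) ⇒ X ⊥ Z | ∅.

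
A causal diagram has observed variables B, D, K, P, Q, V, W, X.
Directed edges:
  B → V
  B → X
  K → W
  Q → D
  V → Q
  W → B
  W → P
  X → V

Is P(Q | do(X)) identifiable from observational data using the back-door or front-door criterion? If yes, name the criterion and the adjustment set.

P(Q|do(X)): backdoor, adjust for {B}.

desc(X)\{X}={D,Q,V}; candidates ⊆ {B,K,P,W}.
size 0: {}; under {} X still reaches {B,D,K,P,Q,V,W} ∋ Q.
{B}: X⊥Q given {B} in G with X→· removed — back-door holds.
P(Q|do(X)) = Σ_{B} P(Q|X,B)·P(B).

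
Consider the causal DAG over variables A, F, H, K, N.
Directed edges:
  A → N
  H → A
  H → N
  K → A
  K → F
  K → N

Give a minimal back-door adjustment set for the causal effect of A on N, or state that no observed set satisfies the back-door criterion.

desc(A)\{A}={N}; candidates ⊆ {F,H,K}.
size 0: {}; under {} A still reaches {F,H,K,N} ∋ N.
size 1: {F}, {H}, {K}; under {F} A still reaches {H,K,N} ∋ N.
{H,K}: A⊥N given {H,K} in G with A→· removed — back-door holds.

A→N: minimal back-door set {H, K}.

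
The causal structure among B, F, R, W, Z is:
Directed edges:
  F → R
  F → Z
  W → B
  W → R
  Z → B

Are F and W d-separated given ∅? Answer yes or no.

Bayes-Ball from F | ∅ reaches {B,R,Z}.
W ∉ reach(F|∅) ⇒ F ⊥ W | ∅.

Yes — F ⊥ W | ∅.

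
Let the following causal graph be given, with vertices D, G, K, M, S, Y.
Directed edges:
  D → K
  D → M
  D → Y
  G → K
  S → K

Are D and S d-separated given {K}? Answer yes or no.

No — D and S are d-connected given {K}.

Bayes-Ball from D | {K} reaches {G,M,S,Y}.
S ∈ reach(D|{K}) ⇒ D ⊥̸ S | {K}.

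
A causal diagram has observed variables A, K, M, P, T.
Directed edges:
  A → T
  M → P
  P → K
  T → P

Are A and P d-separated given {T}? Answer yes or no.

Yes — A ⊥ P | {T}.

Bayes-Ball from A | {T} reaches ∅.
P ∉ reach(A|{T}) ⇒ A ⊥ P | {T}.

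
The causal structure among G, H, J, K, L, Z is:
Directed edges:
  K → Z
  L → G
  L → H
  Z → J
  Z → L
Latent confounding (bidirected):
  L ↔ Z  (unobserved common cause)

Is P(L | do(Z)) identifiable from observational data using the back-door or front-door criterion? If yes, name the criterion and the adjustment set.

desc(Z)\{Z}={G,H,J,L}; candidates ⊆ {K}.
Z↔L: latent back-door arc(s) into Z.
size 0: {}; under {} Z still reaches {G,H,K,L} ∋ L.
size 1: {K}; under {K} Z still reaches {G,H,L} ∋ L.
Z↔L cannot be blocked by any observed set — no back-door set.
No mediator lies on a directed Z→…→L path.
Neither criterion identifies P(L|do(Z)) in this graph.

P(L|do(Z)): not identifiable (no BD/FD set).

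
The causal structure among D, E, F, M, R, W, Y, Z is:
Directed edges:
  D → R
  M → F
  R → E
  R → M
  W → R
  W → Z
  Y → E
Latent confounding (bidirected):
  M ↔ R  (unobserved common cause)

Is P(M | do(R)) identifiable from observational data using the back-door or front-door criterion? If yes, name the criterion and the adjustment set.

P(M|do(R)): not identifiable (no BD/FD set).

desc(R)\{R}={E,F,M}; candidates ⊆ {D,W,Y,Z}.
R↔M: latent back-door arc(s) into R.
size 0: {}; under {} R still reaches {D,F,M,W,Z} ∋ M.
size 1: {D}, {W}, {Y} …(+1); under {D} R still reaches {F,M,W,Z} ∋ M.
size 2: {D,W}, {D,Y}, {D,Z} …(+3); under {D,W} R still reaches {F,M} ∋ M.
R↔M cannot be blocked by any observed set — no back-door set.
No mediator lies on a directed R→…→M path.
Neither criterion identifies P(M|do(R)) in this graph.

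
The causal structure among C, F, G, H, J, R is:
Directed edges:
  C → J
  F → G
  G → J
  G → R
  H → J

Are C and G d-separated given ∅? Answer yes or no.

Bayes-Ball from C | ∅ reaches {J}.
G ∉ reach(C|∅) ⇒ C ⊥ G | ∅.

Yes — C ⊥ G | ∅.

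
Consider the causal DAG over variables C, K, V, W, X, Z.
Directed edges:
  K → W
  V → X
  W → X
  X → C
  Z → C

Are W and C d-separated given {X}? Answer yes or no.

Yes — W ⊥ C | {X}.

Bayes-Ball from W | {X} reaches {K,V}.
C ∉ reach(W|{X}) ⇒ W ⊥ C | {X}.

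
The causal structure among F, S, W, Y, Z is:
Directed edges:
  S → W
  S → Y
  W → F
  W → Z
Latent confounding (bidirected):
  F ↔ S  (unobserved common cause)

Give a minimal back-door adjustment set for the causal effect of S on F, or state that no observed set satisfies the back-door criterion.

S→F: no observed back-door set.

desc(S)\{S}={F,W,Y,Z}; candidates ⊆ {—}.
S↔F: latent back-door arc(s) into S.
size 0: {}; under {} S still reaches {F} ∋ F.
S↔F cannot be blocked by any observed set — no back-door set.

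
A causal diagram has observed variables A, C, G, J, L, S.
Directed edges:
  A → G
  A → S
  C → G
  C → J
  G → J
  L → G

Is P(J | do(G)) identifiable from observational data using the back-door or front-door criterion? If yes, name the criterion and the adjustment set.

P(J|do(G)): backdoor, adjust for {C}.

desc(G)\{G}={J}; candidates ⊆ {A,C,L,S}.
size 0: {}; under {} G still reaches {A,C,J,L,S} ∋ J.
{C}: G⊥J given {C} in G with G→· removed — back-door holds.
P(J|do(G)) = Σ_{C} P(J|G,C)·P(C).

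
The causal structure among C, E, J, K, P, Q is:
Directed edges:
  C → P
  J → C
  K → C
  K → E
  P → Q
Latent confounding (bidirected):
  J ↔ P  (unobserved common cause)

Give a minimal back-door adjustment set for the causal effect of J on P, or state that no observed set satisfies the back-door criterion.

J→P: no observed back-door set.

desc(J)\{J}={C,P,Q}; candidates ⊆ {E,K}.
J↔P: latent back-door arc(s) into J.
size 0: {}; under {} J still reaches {P,Q} ∋ P.
size 1: {E}, {K}; under {E} J still reaches {P,Q} ∋ P.
size 2: {E,K}; under {E,K} J still reaches {P,Q} ∋ P.
J↔P cannot be blocked by any observed set — no back-door set.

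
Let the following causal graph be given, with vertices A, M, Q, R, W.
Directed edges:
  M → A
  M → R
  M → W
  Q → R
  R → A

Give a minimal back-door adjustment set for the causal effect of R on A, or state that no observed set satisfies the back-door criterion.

R→A: minimal back-door set {M}.

desc(R)\{R}={A}; candidates ⊆ {M,Q,W}.
size 0: {}; under {} R still reaches {A,M,Q,W} ∋ A.
{M}: R⊥A given {M} in G with R→· removed — back-door holds.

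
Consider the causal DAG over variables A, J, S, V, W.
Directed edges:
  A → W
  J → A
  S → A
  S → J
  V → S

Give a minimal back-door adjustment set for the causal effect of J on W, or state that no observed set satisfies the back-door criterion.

desc(J)\{J}={A,W}; candidates ⊆ {S,V}.
size 0: {}; under {} J still reaches {A,S,V,W} ∋ W.
{S}: J⊥W given {S} in G with J→· removed — back-door holds.

J→W: minimal back-door set {S}.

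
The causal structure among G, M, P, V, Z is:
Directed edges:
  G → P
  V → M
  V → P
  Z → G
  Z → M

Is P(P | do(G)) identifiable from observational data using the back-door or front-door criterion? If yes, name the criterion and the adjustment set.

desc(G)\{G}={P}; candidates ⊆ {M,V,Z}.
∅: G⊥P given ∅ in G with G→· removed — back-door holds.
P(P|do(G)) = P(P|G) — no adjustment needed.

P(P|do(G)): backdoor, adjust for ∅.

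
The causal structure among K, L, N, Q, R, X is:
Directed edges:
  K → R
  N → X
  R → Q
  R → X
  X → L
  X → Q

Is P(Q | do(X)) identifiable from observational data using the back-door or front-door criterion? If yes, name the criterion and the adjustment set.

desc(X)\{X}={L,Q}; candidates ⊆ {K,N,R}.
size 0: {}; under {} X still reaches {K,N,Q,R} ∋ Q.
{R}: X⊥Q given {R} in G with X→· removed — back-door holds.
P(Q|do(X)) = Σ_{R} P(Q|X,R)·P(R).

P(Q|do(X)): backdoor, adjust for {R}.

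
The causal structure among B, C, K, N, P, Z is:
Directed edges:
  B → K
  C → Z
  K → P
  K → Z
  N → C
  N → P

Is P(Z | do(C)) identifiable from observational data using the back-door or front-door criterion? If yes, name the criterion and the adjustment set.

P(Z|do(C)): backdoor, adjust for ∅.

desc(C)\{C}={Z}; candidates ⊆ {B,K,N,P}.
∅: C⊥Z given ∅ in G with C→· removed — back-door holds.
P(Z|do(C)) = P(Z|C) — no adjustment needed.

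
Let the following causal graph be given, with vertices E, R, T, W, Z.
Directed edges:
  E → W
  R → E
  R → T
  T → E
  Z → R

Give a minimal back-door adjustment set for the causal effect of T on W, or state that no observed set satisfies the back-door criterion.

T→W: minimal back-door set {R}.

desc(T)\{T}={E,W}; candidates ⊆ {R,Z}.
size 0: {}; under {} T still reaches {E,R,W,Z} ∋ W.
{R}: T⊥W given {R} in G with T→· removed — back-door holds.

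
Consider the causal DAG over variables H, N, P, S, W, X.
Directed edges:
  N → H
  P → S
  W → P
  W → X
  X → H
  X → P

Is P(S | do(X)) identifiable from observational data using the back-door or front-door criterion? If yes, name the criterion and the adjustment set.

P(S|do(X)): backdoor, adjust for {W}.

desc(X)\{X}={H,P,S}; candidates ⊆ {N,W}.
size 0: {}; under {} X still reaches {P,S,W} ∋ S.
{W}: X⊥S given {W} in G with X→· removed — back-door holds.
P(S|do(X)) = Σ_{W} P(S|X,W)·P(W).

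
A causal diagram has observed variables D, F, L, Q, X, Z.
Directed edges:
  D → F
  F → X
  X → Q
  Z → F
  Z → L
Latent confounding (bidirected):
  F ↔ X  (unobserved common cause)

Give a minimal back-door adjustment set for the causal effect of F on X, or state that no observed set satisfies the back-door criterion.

F→X: no observed back-door set.

desc(F)\{F}={Q,X}; candidates ⊆ {D,L,Z}.
F↔X: latent back-door arc(s) into F.
size 0: {}; under {} F still reaches {D,L,Q,X,Z} ∋ X.
size 1: {D}, {L}, {Z}; under {D} F still reaches {L,Q,X,Z} ∋ X.
size 2: {D,L}, {D,Z}, {L,Z}; under {D,L} F still reaches {Q,X,Z} ∋ X.
F↔X cannot be blocked by any observed set — no back-door set.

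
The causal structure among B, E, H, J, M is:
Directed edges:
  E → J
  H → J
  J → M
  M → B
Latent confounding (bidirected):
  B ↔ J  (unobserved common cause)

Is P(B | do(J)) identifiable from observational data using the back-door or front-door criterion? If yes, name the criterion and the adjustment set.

P(B|do(J)): frontdoor, adjust for {M}.

desc(J)\{J}={B,M}; candidates ⊆ {E,H}.
J↔B: latent back-door arc(s) into J.
size 0: {}; under {} J still reaches {B,E,H} ∋ B.
size 1: {E}, {H}; under {E} J still reaches {B,H} ∋ B.
size 2: {E,H}; under {E,H} J still reaches {B} ∋ B.
J↔B cannot be blocked by any observed set — no back-door set.
{M}: (i) intercepts every directed J→B path; (ii) no back-door J→{M}; (iii) {J} blocks every back-door {M}→B. Front-door holds.
P(B|do(J)) = Σ_{M} P(M|J) Σ_{J'} P(B|M,J')P(J').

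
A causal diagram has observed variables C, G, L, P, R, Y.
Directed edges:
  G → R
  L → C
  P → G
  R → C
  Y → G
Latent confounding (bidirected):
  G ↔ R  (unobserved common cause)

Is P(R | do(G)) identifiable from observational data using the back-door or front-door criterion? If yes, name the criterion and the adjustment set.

P(R|do(G)): not identifiable (no BD/FD set).

desc(G)\{G}={C,R}; candidates ⊆ {L,P,Y}.
G↔R: latent back-door arc(s) into G.
size 0: {}; under {} G still reaches {C,P,R,Y} ∋ R.
size 1: {L}, {P}, {Y}; under {L} G still reaches {C,P,R,Y} ∋ R.
size 2: {L,P}, {L,Y}, {P,Y}; under {L,P} G still reaches {C,R,Y} ∋ R.
G↔R cannot be blocked by any observed set — no back-door set.
No mediator lies on a directed G→…→R path.
Neither criterion identifies P(R|do(G)) in this graph.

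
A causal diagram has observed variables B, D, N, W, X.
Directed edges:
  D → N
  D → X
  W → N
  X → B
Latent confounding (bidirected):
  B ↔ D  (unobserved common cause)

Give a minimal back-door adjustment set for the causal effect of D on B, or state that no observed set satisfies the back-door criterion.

desc(D)\{D}={B,N,X}; candidates ⊆ {W}.
D↔B: latent back-door arc(s) into D.
size 0: {}; under {} D still reaches {B} ∋ B.
size 1: {W}; under {W} D still reaches {B} ∋ B.
D↔B cannot be blocked by any observed set — no back-door set.

D→B: no observed back-door set.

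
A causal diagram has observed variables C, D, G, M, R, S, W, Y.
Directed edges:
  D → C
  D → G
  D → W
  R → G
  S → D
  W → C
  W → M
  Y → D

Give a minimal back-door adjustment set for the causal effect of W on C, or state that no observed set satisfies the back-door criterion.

W→C: minimal back-door set {D}.

desc(W)\{W}={C,M}; candidates ⊆ {D,G,R,S,Y}.
size 0: {}; under {} W still reaches {C,D,G,S,Y} ∋ C.
{D}: W⊥C given {D} in G with W→· removed — back-door holds.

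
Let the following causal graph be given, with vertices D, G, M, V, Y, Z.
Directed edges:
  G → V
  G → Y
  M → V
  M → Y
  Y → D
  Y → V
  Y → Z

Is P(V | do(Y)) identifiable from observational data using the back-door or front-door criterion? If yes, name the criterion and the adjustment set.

P(V|do(Y)): backdoor, adjust for {G, M}.

desc(Y)\{Y}={D,V,Z}; candidates ⊆ {G,M}.
size 0: {}; under {} Y still reaches {G,M,V} ∋ V.
size 1: {G}, {M}; under {G} Y still reaches {M,V} ∋ V.
{G,M}: Y⊥V given {G,M} in G with Y→· removed — back-door holds.
P(V|do(Y)) = Σ_{G,M} P(V|Y,G,M)·P(G,M).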